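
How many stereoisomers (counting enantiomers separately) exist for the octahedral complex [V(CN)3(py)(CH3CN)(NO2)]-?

5

The distinct arrangements are (4 in all): CN mer (3 arrangements); CN fac (chiral).
One of these lacks any improper symmetry element and so occurs as an enantiomeric pair, giving 4 + 1 = 5 stereoisomers in total.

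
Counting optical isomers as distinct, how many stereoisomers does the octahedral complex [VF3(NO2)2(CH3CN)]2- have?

3

The six octahedral sites form three mutually perpendicular trans pairs.
The distinct arrangements are (3 in all): F mer, NO2 trans; F fac, NO2 cis; F mer, NO2 cis.
Each arrangement has an internal mirror plane or centre of symmetry, so none is chiral.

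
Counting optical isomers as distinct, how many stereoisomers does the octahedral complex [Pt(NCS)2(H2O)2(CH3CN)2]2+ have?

6

An octahedron has six vertices in three trans pairs; every non-trans pair is cis.
There are 5 geometric isomers: NCS trans, H2O trans, CH3CN trans; NCS cis, H2O cis, CH3CN trans; NCS trans, H2O cis, CH3CN cis; NCS cis, H2O cis, CH3CN cis (chiral); NCS cis, H2O trans, CH3CN cis.
One of these lacks any improper symmetry element and so occurs as an enantiomeric pair, giving 5 + 1 = 6 stereoisomers in total.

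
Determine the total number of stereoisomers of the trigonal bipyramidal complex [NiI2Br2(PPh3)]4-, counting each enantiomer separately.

6

In a trigonal bipyramid the two axial positions differ from the three equatorial ones.
Placing the ligands in turn and identifying arrangements related by rotation or reflection leaves 5 distinct geometric isomers.
One of these lacks any improper symmetry element and so occurs as an enantiomeric pair, giving 5 + 1 = 6 stereoisomers in total.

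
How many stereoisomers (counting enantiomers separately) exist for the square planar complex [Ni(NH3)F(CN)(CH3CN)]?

3

A square has two trans pairs of vertices; adjacent vertices are cis.
Systematic placement gives 3 geometric isomers: (CH3CN/F trans, CN/NH3 trans); (CH3CN/NH3 trans, CN/F trans); (CH3CN/CN trans, F/NH3 trans).
Each arrangement has an internal mirror plane or centre of symmetry, so none is chiral.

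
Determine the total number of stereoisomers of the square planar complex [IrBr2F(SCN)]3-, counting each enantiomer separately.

A square has two trans pairs of vertices; adjacent vertices are cis.
Working through the distinct placements yields 2 geometric isomers: Br cis; Br trans.
Each arrangement has an internal mirror plane or centre of symmetry, so none is chiral.

2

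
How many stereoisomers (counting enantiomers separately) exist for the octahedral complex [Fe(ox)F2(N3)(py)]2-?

Each ox is bidentate and must span two cis positions.
Systematic placement gives 4 geometric isomers: F trans; F cis (3 arrangements, 2 chiral).
Of these, 2 lack any improper symmetry element and so occur as enantiomeric pairs, giving 4 + 2 = 6 stereoisomers in total.

6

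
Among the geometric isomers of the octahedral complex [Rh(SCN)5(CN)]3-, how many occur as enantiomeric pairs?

0

The six octahedral sites form three mutually perpendicular trans pairs.
Only one geometric arrangement is possible.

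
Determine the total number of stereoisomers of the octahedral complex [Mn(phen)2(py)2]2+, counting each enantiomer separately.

3

Each phen is bidentate and must span two cis positions.
There are 2 geometric isomers: py trans; py cis (chiral).
One of these lacks any improper symmetry element and so occurs as an enantiomeric pair, giving 2 + 1 = 3 stereoisomers in total.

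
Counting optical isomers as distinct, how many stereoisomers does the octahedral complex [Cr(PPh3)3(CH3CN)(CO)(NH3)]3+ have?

5

In an octahedral complex each vertex has one trans partner and four cis neighbours.
There are 4 geometric isomers: PPh3 mer (3 arrangements); PPh3 fac (chiral).
One of these lacks any improper symmetry element and so occurs as an enantiomeric pair, giving 4 + 1 = 5 stereoisomers in total.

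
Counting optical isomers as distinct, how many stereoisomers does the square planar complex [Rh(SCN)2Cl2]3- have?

A square has two trans pairs of vertices; adjacent vertices are cis.
Systematic placement gives 2 geometric isomers: SCN cis; SCN trans.
Each arrangement has an internal mirror plane or centre of symmetry, so none is chiral.

2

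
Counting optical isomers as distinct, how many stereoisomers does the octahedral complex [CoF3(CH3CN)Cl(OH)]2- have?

5

The six octahedral sites form three mutually perpendicular trans pairs.
The distinct arrangements are (4 in all): F mer (3 arrangements); F fac (chiral).
One of these lacks any improper symmetry element and so occurs as an enantiomeric pair, giving 4 + 1 = 5 stereoisomers in total.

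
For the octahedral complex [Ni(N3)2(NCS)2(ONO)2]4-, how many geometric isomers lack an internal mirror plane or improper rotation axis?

Systematic placement gives 5 geometric isomers: N3 trans, NCS trans, ONO trans; N3 trans, NCS cis, ONO cis; N3 cis, NCS cis, ONO trans; N3 cis, NCS cis, ONO cis (chiral); N3 cis, NCS trans, ONO cis.
One of these lacks any improper symmetry element and so occurs as an enantiomeric pair, giving 5 + 1 = 6 stereoisomers in total.

1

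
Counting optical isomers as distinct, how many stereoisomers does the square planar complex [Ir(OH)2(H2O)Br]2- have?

2

In a square planar complex each vertex has one trans partner and two cis neighbours.
Systematic placement gives 2 geometric isomers: OH cis; OH trans.
Each arrangement has an internal mirror plane or centre of symmetry, so none is chiral.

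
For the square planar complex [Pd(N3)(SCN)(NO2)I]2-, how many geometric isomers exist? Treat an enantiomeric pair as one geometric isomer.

3

In a square planar complex each vertex has one trans partner and two cis neighbours.
There are 3 geometric isomers: (I/NO2 trans, N3/SCN trans); (I/SCN trans, N3/NO2 trans); (I/N3 trans, NO2/SCN trans).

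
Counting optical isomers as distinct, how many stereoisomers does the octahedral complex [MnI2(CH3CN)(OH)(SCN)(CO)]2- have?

The six octahedral sites form three mutually perpendicular trans pairs.
Exhaustive case analysis gives 9 geometric isomers.
Of these, 6 lack any improper symmetry element and so occur as enantiomeric pairs, giving 9 + 6 = 15 stereoisomers in total.

15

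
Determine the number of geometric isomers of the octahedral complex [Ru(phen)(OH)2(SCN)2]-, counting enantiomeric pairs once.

The six octahedral sites form three mutually perpendicular trans pairs.
Each phen is bidentate and must span two cis positions.
The distinct arrangements are (3 in all): OH trans, SCN cis; OH cis, SCN cis (chiral); OH cis, SCN trans.

3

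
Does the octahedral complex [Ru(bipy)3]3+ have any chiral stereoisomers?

Each bipy is bidentate and must span two cis positions.
Only one geometric arrangement is possible; it has no improper symmetry element, so it exists as a pair of enantiomers (2 stereoisomers).

yes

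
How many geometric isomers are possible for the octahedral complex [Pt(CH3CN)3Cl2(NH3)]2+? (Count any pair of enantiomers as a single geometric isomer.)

The distinct arrangements are (3 in all): CH3CN mer, Cl cis; CH3CN mer, Cl trans; CH3CN fac, Cl cis.

3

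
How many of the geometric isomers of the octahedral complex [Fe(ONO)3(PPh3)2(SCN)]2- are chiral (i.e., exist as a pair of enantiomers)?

0

The six octahedral sites form three mutually perpendicular trans pairs.
Working through the distinct placements yields 3 geometric isomers: ONO mer, PPh3 cis; ONO mer, PPh3 trans; ONO fac, PPh3 cis.
Each arrangement has an internal mirror plane or centre of symmetry, so none is chiral.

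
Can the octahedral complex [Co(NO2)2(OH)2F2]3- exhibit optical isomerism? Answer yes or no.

The distinct arrangements are (5 in all): NO2 trans, OH trans, F trans; NO2 cis, OH cis, F trans; NO2 cis, OH trans, F cis; NO2 cis, OH cis, F cis (chiral); NO2 trans, OH cis, F cis.
One of these lacks any improper symmetry element and so occurs as an enantiomeric pair, giving 5 + 1 = 6 stereoisomers in total.

yes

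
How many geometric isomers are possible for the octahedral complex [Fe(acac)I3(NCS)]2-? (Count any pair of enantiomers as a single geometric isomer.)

Each acac is bidentate and must span two cis positions.
Systematic placement gives 2 geometric isomers: I mer; I fac.

2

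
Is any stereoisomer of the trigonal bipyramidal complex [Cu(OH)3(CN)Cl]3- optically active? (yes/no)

A trigonal bipyramid has two axial and three equatorial sites, which are chemically inequivalent.
There are 4 geometric isomers: CN axial, Cl axial; CN axial, Cl equatorial; CN equatorial, Cl axial; CN equatorial, Cl equatorial.
Each arrangement has an internal mirror plane or centre of symmetry, so none is chiral.

no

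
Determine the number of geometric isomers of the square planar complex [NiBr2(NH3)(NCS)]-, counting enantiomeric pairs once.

2

A square has two trans pairs of vertices; adjacent vertices are cis.
The distinct arrangements are (2 in all): Br cis; Br trans.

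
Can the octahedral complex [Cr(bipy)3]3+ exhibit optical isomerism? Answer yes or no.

An octahedron has six vertices in three trans pairs; every non-trans pair is cis.
Each bipy is bidentate and must span two cis positions.
Only one geometric arrangement is possible; it has no improper symmetry element, so it exists as a pair of enantiomers (2 stereoisomers).

yes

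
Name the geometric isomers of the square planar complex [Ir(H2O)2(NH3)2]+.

A square has two trans pairs of vertices; adjacent vertices are cis.
There are 2 geometric isomers: H2O cis; H2O trans.

cis and trans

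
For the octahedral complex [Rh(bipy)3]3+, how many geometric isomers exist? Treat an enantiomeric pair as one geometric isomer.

In an octahedral complex each vertex has one trans partner and four cis neighbours.
Each bipy is bidentate and must span two cis positions.
Only one geometric arrangement is possible; it has no improper symmetry element, so it exists as a pair of enantiomers (2 stereoisomers).

1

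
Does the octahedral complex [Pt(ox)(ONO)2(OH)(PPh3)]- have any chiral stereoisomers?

yes

An octahedron has six vertices in three trans pairs; every non-trans pair is cis.
Each ox is bidentate and must span two cis positions.
Working through the distinct placements yields 4 geometric isomers: ONO cis (3 arrangements, 2 chiral); ONO trans.
Of these, 2 lack any improper symmetry element and so occur as enantiomeric pairs, giving 4 + 2 = 6 stereoisomers in total.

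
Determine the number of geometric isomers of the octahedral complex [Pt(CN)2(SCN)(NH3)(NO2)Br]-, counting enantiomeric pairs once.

9

Systematic enumeration (placing each ligand type in turn and discarding arrangements equivalent by rotation or reflection) gives 9 geometric isomers.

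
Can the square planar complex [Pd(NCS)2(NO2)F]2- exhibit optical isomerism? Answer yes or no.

no

A square has two trans pairs of vertices; adjacent vertices are cis.
Systematic placement gives 2 geometric isomers: NCS cis; NCS trans.
Each arrangement has an internal mirror plane or centre of symmetry, so none is chiral.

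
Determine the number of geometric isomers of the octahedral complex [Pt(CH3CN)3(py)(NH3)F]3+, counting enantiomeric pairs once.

4

An octahedron has six vertices in three trans pairs; every non-trans pair is cis.
There are 4 geometric isomers: CH3CN mer (3 arrangements); CH3CN fac (chiral).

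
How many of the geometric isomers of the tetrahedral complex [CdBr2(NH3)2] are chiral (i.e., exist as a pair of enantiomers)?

0

All four vertices of a tetrahedron are equivalent and mutually adjacent, so cis/trans isomerism cannot arise.
Only one geometric arrangement is possible.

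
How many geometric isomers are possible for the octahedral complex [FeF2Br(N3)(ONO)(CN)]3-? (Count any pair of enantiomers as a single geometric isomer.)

The six octahedral sites form three mutually perpendicular trans pairs.
Systematic enumeration (placing each ligand type in turn and discarding arrangements equivalent by rotation or reflection) gives 9 geometric isomers.

9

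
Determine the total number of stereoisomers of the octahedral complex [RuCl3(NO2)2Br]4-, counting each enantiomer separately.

Systematic placement gives 3 geometric isomers: Cl mer, NO2 trans; Cl fac, NO2 cis; Cl mer, NO2 cis.
Each arrangement has an internal mirror plane or centre of symmetry, so none is chiral.

3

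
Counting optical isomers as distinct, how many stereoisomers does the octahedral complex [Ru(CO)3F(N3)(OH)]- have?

5

The six octahedral sites form three mutually perpendicular trans pairs.
Working through the distinct placements yields 4 geometric isomers: CO mer (3 arrangements); CO fac (chiral).
One of these lacks any improper symmetry element and so occurs as an enantiomeric pair, giving 4 + 1 = 5 stereoisomers in total.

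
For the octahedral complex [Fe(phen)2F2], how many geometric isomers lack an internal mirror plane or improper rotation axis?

In an octahedral complex each vertex has one trans partner and four cis neighbours.
Each phen is bidentate and must span two cis positions.
Working through the distinct placements yields 2 geometric isomers: F trans; F cis (chiral).
One of these lacks any improper symmetry element and so occurs as an enantiomeric pair, giving 2 + 1 = 3 stereoisomers in total.

1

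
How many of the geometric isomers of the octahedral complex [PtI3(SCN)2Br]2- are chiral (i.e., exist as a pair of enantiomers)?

0

In an octahedral complex each vertex has one trans partner and four cis neighbours.
The distinct arrangements are (3 in all): I mer, SCN trans; I fac, SCN cis; I mer, SCN cis.
Each arrangement has an internal mirror plane or centre of symmetry, so none is chiral.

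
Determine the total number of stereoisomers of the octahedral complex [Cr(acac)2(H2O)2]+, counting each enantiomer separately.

In an octahedral complex each vertex has one trans partner and four cis neighbours.
Each acac is bidentate and must span two cis positions.
The distinct arrangements are (2 in all): H2O trans; H2O cis (chiral).
One of these lacks any improper symmetry element and so occurs as an enantiomeric pair, giving 2 + 1 = 3 stereoisomers in total.

3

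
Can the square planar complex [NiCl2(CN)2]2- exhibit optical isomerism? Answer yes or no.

no

In a square planar complex each vertex has one trans partner and two cis neighbours.
Working through the distinct placements yields 2 geometric isomers: Cl cis; Cl trans.
Each arrangement has an internal mirror plane or centre of symmetry, so none is chiral.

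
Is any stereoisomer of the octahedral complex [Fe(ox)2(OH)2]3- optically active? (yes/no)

yes

Each ox is bidentate and must span two cis positions.
Working through the distinct placements yields 2 geometric isomers: OH trans; OH cis (chiral).
One of these lacks any improper symmetry element and so occurs as an enantiomeric pair, giving 2 + 1 = 3 stereoisomers in total.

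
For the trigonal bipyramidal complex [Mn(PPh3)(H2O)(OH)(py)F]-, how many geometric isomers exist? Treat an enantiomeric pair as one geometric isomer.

10

In a trigonal bipyramid the two axial positions differ from the three equatorial ones.
Exhaustive case analysis gives 10 geometric isomers.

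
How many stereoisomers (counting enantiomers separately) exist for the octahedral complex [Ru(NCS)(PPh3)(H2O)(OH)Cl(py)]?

Exhaustive case analysis gives 15 geometric isomers.
Of these, 15 lack any improper symmetry element and so occur as enantiomeric pairs, giving 15 + 15 = 30 stereoisomers in total.

30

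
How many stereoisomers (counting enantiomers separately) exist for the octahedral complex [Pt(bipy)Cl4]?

1

In an octahedral complex each vertex has one trans partner and four cis neighbours.
Each bipy is bidentate and must span two cis positions.
Only one geometric arrangement is possible.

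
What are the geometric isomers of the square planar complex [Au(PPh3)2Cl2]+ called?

cis and trans

In a square planar complex each vertex has one trans partner and two cis neighbours.
Working through the distinct placements yields 2 geometric isomers: PPh3 cis; PPh3 trans.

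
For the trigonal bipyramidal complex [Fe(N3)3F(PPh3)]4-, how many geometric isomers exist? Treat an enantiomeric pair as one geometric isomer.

4

Systematic placement gives 4 geometric isomers: F axial, PPh3 equatorial; F axial, PPh3 axial; F equatorial, PPh3 equatorial; F equatorial, PPh3 axial.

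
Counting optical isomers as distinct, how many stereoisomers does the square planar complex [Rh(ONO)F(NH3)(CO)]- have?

3

A square has two trans pairs of vertices; adjacent vertices are cis.
The distinct arrangements are (3 in all): (CO/NH3 trans, F/ONO trans); (CO/ONO trans, F/NH3 trans); (CO/F trans, NH3/ONO trans).
Each arrangement has an internal mirror plane or centre of symmetry, so none is chiral.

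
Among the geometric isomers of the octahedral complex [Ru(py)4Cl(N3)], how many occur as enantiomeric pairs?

0

An octahedron has six vertices in three trans pairs; every non-trans pair is cis.
Systematic placement gives 2 geometric isomers: Cl and N3 mutually trans; Cl and N3 mutually cis.
Each arrangement has an internal mirror plane or centre of symmetry, so none is chiral.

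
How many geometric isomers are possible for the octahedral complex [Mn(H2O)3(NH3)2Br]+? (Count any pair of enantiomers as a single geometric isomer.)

The six octahedral sites form three mutually perpendicular trans pairs.
Working through the distinct placements yields 3 geometric isomers: H2O mer, NH3 trans; H2O fac, NH3 cis; H2O mer, NH3 cis.

3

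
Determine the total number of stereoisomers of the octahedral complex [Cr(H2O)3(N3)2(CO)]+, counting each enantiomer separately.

3

There are 3 geometric isomers: H2O mer, N3 trans; H2O fac, N3 cis; H2O mer, N3 cis.
Each arrangement has an internal mirror plane or centre of symmetry, so none is chiral.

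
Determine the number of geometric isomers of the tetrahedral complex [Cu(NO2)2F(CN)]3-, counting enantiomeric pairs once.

1

Only one geometric arrangement is possible.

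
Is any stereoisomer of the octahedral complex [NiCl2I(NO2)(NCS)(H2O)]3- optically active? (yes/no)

yes

In an octahedral complex each vertex has one trans partner and four cis neighbours.
Placing the ligands in turn and identifying arrangements related by rotation or reflection leaves 9 distinct geometric isomers.
Of these, 6 lack any improper symmetry element and so occur as enantiomeric pairs, giving 9 + 6 = 15 stereoisomers in total.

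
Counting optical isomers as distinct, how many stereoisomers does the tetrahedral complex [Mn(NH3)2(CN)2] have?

In a tetrahedral complex all four positions are equivalent and every pair of ligands is adjacent — there is no cis/trans distinction.
Only one geometric arrangement is possible.

1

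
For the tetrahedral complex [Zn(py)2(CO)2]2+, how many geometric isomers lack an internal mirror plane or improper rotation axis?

In a tetrahedral complex all four positions are equivalent and every pair of ligands is adjacent — there is no cis/trans distinction.
Only one geometric arrangement is possible.

0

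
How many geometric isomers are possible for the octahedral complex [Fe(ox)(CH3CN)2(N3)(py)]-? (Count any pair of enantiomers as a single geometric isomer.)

4

Each ox is bidentate and must span two cis positions.
Working through the distinct placements yields 4 geometric isomers: CH3CN trans; CH3CN cis (3 arrangements, 2 chiral).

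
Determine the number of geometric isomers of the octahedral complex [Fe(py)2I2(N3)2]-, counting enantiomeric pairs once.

There are 5 geometric isomers: py trans, I trans, N3 trans; py cis, I trans, N3 cis; py trans, I cis, N3 cis; py cis, I cis, N3 cis (chiral); py cis, I cis, N3 trans.

5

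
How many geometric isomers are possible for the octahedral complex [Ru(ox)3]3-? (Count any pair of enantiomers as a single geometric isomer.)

Each ox is bidentate and must span two cis positions.
Only one geometric arrangement is possible; it has no improper symmetry element, so it exists as a pair of enantiomers (2 stereoisomers).

1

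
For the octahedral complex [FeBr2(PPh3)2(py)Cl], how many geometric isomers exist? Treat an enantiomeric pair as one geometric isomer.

6

There are 6 geometric isomers: Br trans, PPh3 cis; Br trans, PPh3 trans; Br cis, PPh3 cis (3 arrangements, 2 chiral); Br cis, PPh3 trans.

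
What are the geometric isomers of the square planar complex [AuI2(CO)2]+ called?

A square has two trans pairs of vertices; adjacent vertices are cis.
There are 2 geometric isomers: I cis; I trans.

cis and trans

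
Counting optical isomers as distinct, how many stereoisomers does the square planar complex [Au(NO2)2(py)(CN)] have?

Working through the distinct placements yields 2 geometric isomers: NO2 cis; NO2 trans.
Each arrangement has an internal mirror plane or centre of symmetry, so none is chiral.

2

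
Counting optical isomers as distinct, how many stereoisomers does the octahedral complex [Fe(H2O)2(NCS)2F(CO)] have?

8

In an octahedral complex each vertex has one trans partner and four cis neighbours.
There are 6 geometric isomers: H2O trans, NCS trans; H2O cis, NCS cis (3 arrangements, 2 chiral); H2O cis, NCS trans; H2O trans, NCS cis.
Of these, 2 lack any improper symmetry element and so occur as enantiomeric pairs, giving 6 + 2 = 8 stereoisomers in total.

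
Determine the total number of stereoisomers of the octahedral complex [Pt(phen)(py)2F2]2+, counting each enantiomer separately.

In an octahedral complex each vertex has one trans partner and four cis neighbours.
Each phen is bidentate and must span two cis positions.
Systematic placement gives 3 geometric isomers: py cis, F trans; py trans, F cis; py cis, F cis (chiral).
One of these lacks any improper symmetry element and so occurs as an enantiomeric pair, giving 3 + 1 = 4 stereoisomers in total.

4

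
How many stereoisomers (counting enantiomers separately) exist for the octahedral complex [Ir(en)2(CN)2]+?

3

An octahedron has six vertices in three trans pairs; every non-trans pair is cis.
Each en is bidentate and must span two cis positions.
The distinct arrangements are (2 in all): CN trans; CN cis (chiral).
One of these lacks any improper symmetry element and so occurs as an enantiomeric pair, giving 2 + 1 = 3 stereoisomers in total.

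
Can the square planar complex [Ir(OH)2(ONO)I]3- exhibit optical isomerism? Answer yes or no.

no

In a square planar complex each vertex has one trans partner and two cis neighbours.
Working through the distinct placements yields 2 geometric isomers: OH cis; OH trans.
Each arrangement has an internal mirror plane or centre of symmetry, so none is chiral.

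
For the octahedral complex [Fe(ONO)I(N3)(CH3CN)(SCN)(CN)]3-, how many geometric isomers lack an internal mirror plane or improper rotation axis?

An octahedron has six vertices in three trans pairs; every non-trans pair is cis.
Systematic enumeration (placing each ligand type in turn and discarding arrangements equivalent by rotation or reflection) gives 15 geometric isomers.
Of these, 15 lack any improper symmetry element and so occur as enantiomeric pairs, giving 15 + 15 = 30 stereoisomers in total.

15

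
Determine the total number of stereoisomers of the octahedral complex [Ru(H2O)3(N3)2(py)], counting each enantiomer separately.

In an octahedral complex each vertex has one trans partner and four cis neighbours.
Systematic placement gives 3 geometric isomers: H2O mer, N3 cis; H2O mer, N3 trans; H2O fac, N3 cis.
Each arrangement has an internal mirror plane or centre of symmetry, so none is chiral.

3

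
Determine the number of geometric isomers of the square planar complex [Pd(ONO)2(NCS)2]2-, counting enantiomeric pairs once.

2

In a square planar complex each vertex has one trans partner and two cis neighbours.
Systematic placement gives 2 geometric isomers: ONO cis; ONO trans.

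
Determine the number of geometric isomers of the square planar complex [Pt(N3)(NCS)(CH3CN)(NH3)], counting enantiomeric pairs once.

There are 3 geometric isomers: (CH3CN/NCS trans, N3/NH3 trans); (CH3CN/NH3 trans, N3/NCS trans); (CH3CN/N3 trans, NCS/NH3 trans).

3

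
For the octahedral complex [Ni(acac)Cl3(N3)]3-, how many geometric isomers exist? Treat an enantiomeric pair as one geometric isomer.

2

The six octahedral sites form three mutually perpendicular trans pairs.
Each acac is bidentate and must span two cis positions.
Systematic placement gives 2 geometric isomers: Cl mer; Cl fac.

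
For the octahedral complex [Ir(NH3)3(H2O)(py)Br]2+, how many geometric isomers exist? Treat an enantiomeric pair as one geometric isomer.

Systematic placement gives 4 geometric isomers: NH3 mer (3 arrangements); NH3 fac (chiral).

4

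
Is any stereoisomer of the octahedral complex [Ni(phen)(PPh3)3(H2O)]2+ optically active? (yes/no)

no

The six octahedral sites form three mutually perpendicular trans pairs.
Each phen is bidentate and must span two cis positions.
Systematic placement gives 2 geometric isomers: PPh3 fac; PPh3 mer.
Each arrangement has an internal mirror plane or centre of symmetry, so none is chiral.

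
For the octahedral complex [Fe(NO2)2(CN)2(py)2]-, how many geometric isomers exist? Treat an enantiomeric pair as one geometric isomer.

5

There are 5 geometric isomers: NO2 trans, CN trans, py trans; NO2 cis, CN trans, py cis; NO2 cis, CN cis, py trans; NO2 cis, CN cis, py cis (chiral); NO2 trans, CN cis, py cis.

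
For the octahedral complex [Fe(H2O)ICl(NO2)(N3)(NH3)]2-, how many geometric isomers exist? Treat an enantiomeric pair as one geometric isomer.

Exhaustive case analysis gives 15 geometric isomers.

15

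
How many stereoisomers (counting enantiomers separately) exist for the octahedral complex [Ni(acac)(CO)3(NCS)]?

An octahedron has six vertices in three trans pairs; every non-trans pair is cis.
Each acac is bidentate and must span two cis positions.
There are 2 geometric isomers: CO mer; CO fac.
Each arrangement has an internal mirror plane or centre of symmetry, so none is chiral.

2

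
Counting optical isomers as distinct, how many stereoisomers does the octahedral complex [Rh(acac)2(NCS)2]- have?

In an octahedral complex each vertex has one trans partner and four cis neighbours.
Each acac is bidentate and must span two cis positions.
Working through the distinct placements yields 2 geometric isomers: NCS trans; NCS cis (chiral).
One of these lacks any improper symmetry element and so occurs as an enantiomeric pair, giving 2 + 1 = 3 stereoisomers in total.

3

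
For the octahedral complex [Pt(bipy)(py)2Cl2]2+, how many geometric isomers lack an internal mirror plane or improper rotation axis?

1

The six octahedral sites form three mutually perpendicular trans pairs.
Each bipy is bidentate and must span two cis positions.
Systematic placement gives 3 geometric isomers: py cis, Cl trans; py trans, Cl cis; py cis, Cl cis (chiral).
One of these lacks any improper symmetry element and so occurs as an enantiomeric pair, giving 3 + 1 = 4 stereoisomers in total.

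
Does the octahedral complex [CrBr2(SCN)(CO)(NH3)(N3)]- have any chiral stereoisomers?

The six octahedral sites form three mutually perpendicular trans pairs.
Placing the ligands in turn and identifying arrangements related by rotation or reflection leaves 9 distinct geometric isomers.
Of these, 6 lack any improper symmetry element and so occur as enantiomeric pairs, giving 9 + 6 = 15 stereoisomers in total.

yes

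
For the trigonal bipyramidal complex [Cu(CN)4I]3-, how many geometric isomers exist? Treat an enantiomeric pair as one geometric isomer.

The distinct arrangements are (2 in all): I equatorial; I axial.

2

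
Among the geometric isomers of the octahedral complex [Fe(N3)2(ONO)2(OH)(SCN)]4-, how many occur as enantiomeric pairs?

There are 6 geometric isomers: N3 trans, ONO cis; N3 trans, ONO trans; N3 cis, ONO cis (3 arrangements, 2 chiral); N3 cis, ONO trans.
Of these, 2 lack any improper symmetry element and so occur as enantiomeric pairs, giving 6 + 2 = 8 stereoisomers in total.

2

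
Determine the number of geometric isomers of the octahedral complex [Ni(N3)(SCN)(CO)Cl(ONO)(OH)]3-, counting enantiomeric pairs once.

15

The six octahedral sites form three mutually perpendicular trans pairs.
Placing the ligands in turn and identifying arrangements related by rotation or reflection leaves 15 distinct geometric isomers.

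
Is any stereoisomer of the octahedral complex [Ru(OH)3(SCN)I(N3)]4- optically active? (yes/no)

yes

In an octahedral complex each vertex has one trans partner and four cis neighbours.
Working through the distinct placements yields 4 geometric isomers: OH mer (3 arrangements); OH fac (chiral).
One of these lacks any improper symmetry element and so occurs as an enantiomeric pair, giving 4 + 1 = 5 stereoisomers in total.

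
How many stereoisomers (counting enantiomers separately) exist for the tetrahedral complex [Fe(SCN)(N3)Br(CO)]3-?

All four vertices of a tetrahedron are equivalent and mutually adjacent, so cis/trans isomerism cannot arise.
Only one geometric arrangement is possible; it has no improper symmetry element, so it exists as a pair of enantiomers (2 stereoisomers).

2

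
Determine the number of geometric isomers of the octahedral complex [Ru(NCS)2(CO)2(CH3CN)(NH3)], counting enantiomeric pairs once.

6

In an octahedral complex each vertex has one trans partner and four cis neighbours.
Working through the distinct placements yields 6 geometric isomers: NCS cis, CO cis (3 arrangements, 2 chiral); NCS trans, CO cis; NCS cis, CO trans; NCS trans, CO trans.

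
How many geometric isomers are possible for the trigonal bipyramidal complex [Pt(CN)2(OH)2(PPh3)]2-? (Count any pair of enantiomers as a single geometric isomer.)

5

In a trigonal bipyramid the two axial positions differ from the three equatorial ones.
Systematic enumeration (placing each ligand type in turn and discarding arrangements equivalent by rotation or reflection) gives 5 geometric isomers.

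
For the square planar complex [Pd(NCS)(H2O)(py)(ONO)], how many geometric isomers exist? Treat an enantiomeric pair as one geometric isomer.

The distinct arrangements are (3 in all): (H2O/ONO trans, NCS/py trans); (H2O/py trans, NCS/ONO trans); (H2O/NCS trans, ONO/py trans).

3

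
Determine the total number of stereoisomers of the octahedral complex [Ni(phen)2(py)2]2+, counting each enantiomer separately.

3

The six octahedral sites form three mutually perpendicular trans pairs.
Each phen is bidentate and must span two cis positions.
There are 2 geometric isomers: py trans; py cis (chiral).
One of these lacks any improper symmetry element and so occurs as an enantiomeric pair, giving 2 + 1 = 3 stereoisomers in total.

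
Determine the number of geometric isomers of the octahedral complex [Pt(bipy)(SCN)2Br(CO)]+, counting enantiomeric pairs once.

4

An octahedron has six vertices in three trans pairs; every non-trans pair is cis.
Each bipy is bidentate and must span two cis positions.
Working through the distinct placements yields 4 geometric isomers: SCN cis (3 arrangements, 2 chiral); SCN trans.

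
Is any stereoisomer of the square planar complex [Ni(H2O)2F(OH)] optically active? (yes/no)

In a square planar complex each vertex has one trans partner and two cis neighbours.
The distinct arrangements are (2 in all): H2O cis; H2O trans.
Each arrangement has an internal mirror plane or centre of symmetry, so none is chiral.

no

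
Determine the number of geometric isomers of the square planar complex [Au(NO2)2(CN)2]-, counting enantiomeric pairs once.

2

A square has two trans pairs of vertices; adjacent vertices are cis.
Working through the distinct placements yields 2 geometric isomers: NO2 cis; NO2 trans.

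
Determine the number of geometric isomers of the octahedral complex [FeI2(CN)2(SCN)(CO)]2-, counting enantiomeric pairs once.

In an octahedral complex each vertex has one trans partner and four cis neighbours.
Systematic placement gives 6 geometric isomers: I cis, CN trans; I trans, CN trans; I cis, CN cis (3 arrangements, 2 chiral); I trans, CN cis.

6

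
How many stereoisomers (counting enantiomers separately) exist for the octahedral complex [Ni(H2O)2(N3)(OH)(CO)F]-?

An octahedron has six vertices in three trans pairs; every non-trans pair is cis.
Placing the ligands in turn and identifying arrangements related by rotation or reflection leaves 9 distinct geometric isomers.
Of these, 6 lack any improper symmetry element and so occur as enantiomeric pairs, giving 9 + 6 = 15 stereoisomers in total.

15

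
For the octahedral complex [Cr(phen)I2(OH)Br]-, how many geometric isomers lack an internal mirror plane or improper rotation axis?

2

An octahedron has six vertices in three trans pairs; every non-trans pair is cis.
Each phen is bidentate and must span two cis positions.
There are 4 geometric isomers: I cis (3 arrangements, 2 chiral); I trans.
Of these, 2 lack any improper symmetry element and so occur as enantiomeric pairs, giving 4 + 2 = 6 stereoisomers in total.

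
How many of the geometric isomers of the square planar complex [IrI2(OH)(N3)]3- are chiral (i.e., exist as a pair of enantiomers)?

Working through the distinct placements yields 2 geometric isomers: I cis; I trans.
Each arrangement has an internal mirror plane or centre of symmetry, so none is chiral.

0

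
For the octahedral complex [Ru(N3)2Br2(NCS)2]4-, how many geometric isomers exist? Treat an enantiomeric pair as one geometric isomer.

The distinct arrangements are (5 in all): N3 trans, Br trans, NCS trans; N3 cis, Br trans, NCS cis; N3 cis, Br cis, NCS trans; N3 cis, Br cis, NCS cis (chiral); N3 trans, Br cis, NCS cis.

5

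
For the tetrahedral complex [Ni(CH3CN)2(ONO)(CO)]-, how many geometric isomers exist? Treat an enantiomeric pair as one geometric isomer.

In a tetrahedral complex all four positions are equivalent and every pair of ligands is adjacent — there is no cis/trans distinction.
Only one geometric arrangement is possible.

1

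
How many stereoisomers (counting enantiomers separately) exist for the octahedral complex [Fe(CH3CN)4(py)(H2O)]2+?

The six octahedral sites form three mutually perpendicular trans pairs.
The distinct arrangements are (2 in all): py and H2O mutually trans; py and H2O mutually cis.
Each arrangement has an internal mirror plane or centre of symmetry, so none is chiral.

2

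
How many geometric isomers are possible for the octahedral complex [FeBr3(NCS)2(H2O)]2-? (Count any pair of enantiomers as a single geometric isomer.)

In an octahedral complex each vertex has one trans partner and four cis neighbours.
There are 3 geometric isomers: Br mer, NCS trans; Br mer, NCS cis; Br fac, NCS cis.

3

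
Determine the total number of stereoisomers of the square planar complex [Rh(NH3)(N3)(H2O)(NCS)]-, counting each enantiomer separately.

In a square planar complex each vertex has one trans partner and two cis neighbours.
Systematic placement gives 3 geometric isomers: (H2O/NCS trans, N3/NH3 trans); (H2O/NH3 trans, N3/NCS trans); (H2O/N3 trans, NCS/NH3 trans).
Each arrangement has an internal mirror plane or centre of symmetry, so none is chiral.

3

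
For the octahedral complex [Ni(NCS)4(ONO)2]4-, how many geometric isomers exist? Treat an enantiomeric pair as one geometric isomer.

Working through the distinct placements yields 2 geometric isomers: ONO trans; ONO cis.

2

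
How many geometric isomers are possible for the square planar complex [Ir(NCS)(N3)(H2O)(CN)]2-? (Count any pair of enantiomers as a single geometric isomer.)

3

In a square planar complex each vertex has one trans partner and two cis neighbours.
Systematic placement gives 3 geometric isomers: (CN/N3 trans, H2O/NCS trans); (CN/NCS trans, H2O/N3 trans); (CN/H2O trans, N3/NCS trans).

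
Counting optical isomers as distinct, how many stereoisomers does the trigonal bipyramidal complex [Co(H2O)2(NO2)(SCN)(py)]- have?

10

Exhaustive case analysis gives 7 geometric isomers.
Of these, 3 lack any improper symmetry element and so occur as enantiomeric pairs, giving 7 + 3 = 10 stereoisomers in total.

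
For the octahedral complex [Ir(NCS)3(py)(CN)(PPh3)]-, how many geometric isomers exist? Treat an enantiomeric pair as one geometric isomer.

An octahedron has six vertices in three trans pairs; every non-trans pair is cis.
The distinct arrangements are (4 in all): NCS mer (3 arrangements); NCS fac (chiral).

4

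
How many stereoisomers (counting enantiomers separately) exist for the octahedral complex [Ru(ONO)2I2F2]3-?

6

The six octahedral sites form three mutually perpendicular trans pairs.
There are 5 geometric isomers: ONO trans, I trans, F trans; ONO cis, I cis, F trans; ONO trans, I cis, F cis; ONO cis, I cis, F cis (chiral); ONO cis, I trans, F cis.
One of these lacks any improper symmetry element and so occurs as an enantiomeric pair, giving 5 + 1 = 6 stereoisomers in total.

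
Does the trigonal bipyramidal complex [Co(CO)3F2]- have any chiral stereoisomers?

In a trigonal bipyramid the two axial positions differ from the three equatorial ones.
Systematic placement gives 3 geometric isomers: F both equatorial; F one axial, one equatorial; F both axial.
Each arrangement has an internal mirror plane or centre of symmetry, so none is chiral.

no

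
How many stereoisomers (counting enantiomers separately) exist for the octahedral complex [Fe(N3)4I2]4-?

In an octahedral complex each vertex has one trans partner and four cis neighbours.
The distinct arrangements are (2 in all): I trans; I cis.
Each arrangement has an internal mirror plane or centre of symmetry, so none is chiral.

2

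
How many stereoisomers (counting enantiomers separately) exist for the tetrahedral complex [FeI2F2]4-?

1

All four vertices of a tetrahedron are equivalent and mutually adjacent, so cis/trans isomerism cannot arise.
Only one geometric arrangement is possible.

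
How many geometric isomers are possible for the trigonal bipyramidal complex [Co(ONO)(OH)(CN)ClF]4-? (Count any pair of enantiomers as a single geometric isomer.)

A trigonal bipyramid has two axial and three equatorial sites, which are chemically inequivalent.
Exhaustive case analysis gives 10 geometric isomers.

10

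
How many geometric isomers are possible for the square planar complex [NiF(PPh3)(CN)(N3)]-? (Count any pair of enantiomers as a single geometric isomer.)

A square has two trans pairs of vertices; adjacent vertices are cis.
Working through the distinct placements yields 3 geometric isomers: (CN/N3 trans, F/PPh3 trans); (CN/PPh3 trans, F/N3 trans); (CN/F trans, N3/PPh3 trans).

3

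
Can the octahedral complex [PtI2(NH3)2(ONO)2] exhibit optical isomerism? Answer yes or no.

yes

An octahedron has six vertices in three trans pairs; every non-trans pair is cis.
Working through the distinct placements yields 5 geometric isomers: I trans, NH3 trans, ONO trans; I trans, NH3 cis, ONO cis; I cis, NH3 cis, ONO trans; I cis, NH3 cis, ONO cis (chiral); I cis, NH3 trans, ONO cis.
One of these lacks any improper symmetry element and so occurs as an enantiomeric pair, giving 5 + 1 = 6 stereoisomers in total.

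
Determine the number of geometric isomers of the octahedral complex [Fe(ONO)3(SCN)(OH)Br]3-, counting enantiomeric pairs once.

Systematic placement gives 4 geometric isomers: ONO mer (3 arrangements); ONO fac (chiral).

4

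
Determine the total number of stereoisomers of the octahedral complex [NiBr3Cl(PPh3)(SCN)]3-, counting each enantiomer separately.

5

An octahedron has six vertices in three trans pairs; every non-trans pair is cis.
There are 4 geometric isomers: Br mer (3 arrangements); Br fac (chiral).
One of these lacks any improper symmetry element and so occurs as an enantiomeric pair, giving 4 + 1 = 5 stereoisomers in total.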